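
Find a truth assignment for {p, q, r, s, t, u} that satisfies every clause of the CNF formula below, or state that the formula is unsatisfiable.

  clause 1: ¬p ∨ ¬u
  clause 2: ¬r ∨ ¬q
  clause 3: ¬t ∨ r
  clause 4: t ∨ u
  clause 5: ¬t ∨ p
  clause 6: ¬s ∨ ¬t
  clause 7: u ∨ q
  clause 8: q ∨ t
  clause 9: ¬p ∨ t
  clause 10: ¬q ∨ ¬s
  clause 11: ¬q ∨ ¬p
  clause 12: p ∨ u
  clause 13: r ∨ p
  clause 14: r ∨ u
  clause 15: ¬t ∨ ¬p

Try p = False.
(¬t) alone gives t = False.
(u) alone gives u = True.
(q) alone gives q = True.
(¬r) alone gives r = False.
But (r) is also a unit clause — contradiction.
Backtrack on p: now try p = True.
(¬u) alone gives u = False.
(t) alone gives t = True.
But (¬t) is also a unit clause — contradiction.
Neither p = True nor p = False works.

UNSATISFIABLE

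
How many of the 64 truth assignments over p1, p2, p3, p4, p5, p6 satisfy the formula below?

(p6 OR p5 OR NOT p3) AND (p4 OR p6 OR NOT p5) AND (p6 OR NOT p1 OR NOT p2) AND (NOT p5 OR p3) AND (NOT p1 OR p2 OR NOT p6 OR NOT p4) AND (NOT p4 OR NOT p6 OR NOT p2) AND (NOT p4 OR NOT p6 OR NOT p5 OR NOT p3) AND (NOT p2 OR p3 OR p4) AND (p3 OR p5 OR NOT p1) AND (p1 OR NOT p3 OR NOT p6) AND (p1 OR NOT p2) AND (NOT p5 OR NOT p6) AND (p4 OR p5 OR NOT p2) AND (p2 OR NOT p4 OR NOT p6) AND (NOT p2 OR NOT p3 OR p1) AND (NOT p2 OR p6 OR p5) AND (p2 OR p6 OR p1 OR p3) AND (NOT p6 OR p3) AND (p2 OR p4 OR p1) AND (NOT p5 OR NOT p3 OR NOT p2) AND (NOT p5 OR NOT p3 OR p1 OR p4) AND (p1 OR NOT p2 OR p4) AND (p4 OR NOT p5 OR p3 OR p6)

There are 2^6 = 64 truth assignments over (p1, p2, p3, p4, p5, p6).
Split on p3. With p3 = true, the clauses containing p3 are satisfied and NOT p3 drops from the rest; 3 of the 2^5 = 32 assignments to the other variables satisfy what remains.
With p3 = false, by the same count on the reduced clause set, 0 assignments work.
Total: 3 + 0 = 3.

3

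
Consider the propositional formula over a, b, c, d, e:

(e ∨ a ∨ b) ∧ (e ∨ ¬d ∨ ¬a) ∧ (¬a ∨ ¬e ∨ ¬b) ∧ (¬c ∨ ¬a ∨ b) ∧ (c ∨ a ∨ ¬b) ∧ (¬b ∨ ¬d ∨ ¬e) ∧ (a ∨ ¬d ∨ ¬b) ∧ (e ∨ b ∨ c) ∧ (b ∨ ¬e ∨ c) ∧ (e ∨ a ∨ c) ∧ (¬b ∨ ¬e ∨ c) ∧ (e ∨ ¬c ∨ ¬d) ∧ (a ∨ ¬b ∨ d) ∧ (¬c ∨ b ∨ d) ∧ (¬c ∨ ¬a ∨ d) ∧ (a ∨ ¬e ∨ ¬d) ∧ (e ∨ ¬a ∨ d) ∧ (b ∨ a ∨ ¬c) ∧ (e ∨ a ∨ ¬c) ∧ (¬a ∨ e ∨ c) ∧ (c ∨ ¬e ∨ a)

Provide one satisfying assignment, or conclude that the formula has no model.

UNSATISFIABLE

Case e = True:
Case a = False:
Unit clause (¬d) forces d = False.
Unit clause (¬b) forces b = False.
Unit clause (c) forces c = True.
That conflicts with the unit clause (¬c).
So a must be the other value — set a = True.
Unit clause (¬b) forces b = False.
Unit clause (¬c) forces c = False.
That conflicts with the unit clause (c).
Either choice for a ends in contradiction.
So e must be the other value — set e = False.
Case a = True:
Unit clause (¬d) forces d = False.
That conflicts with the unit clause (d).
So a must be the other value — set a = False.
Unit clause (b) forces b = True.
Unit clause (c) forces c = True.
That conflicts with the unit clause (¬c).
Either choice for a ends in contradiction.
Either choice for e ends in contradiction.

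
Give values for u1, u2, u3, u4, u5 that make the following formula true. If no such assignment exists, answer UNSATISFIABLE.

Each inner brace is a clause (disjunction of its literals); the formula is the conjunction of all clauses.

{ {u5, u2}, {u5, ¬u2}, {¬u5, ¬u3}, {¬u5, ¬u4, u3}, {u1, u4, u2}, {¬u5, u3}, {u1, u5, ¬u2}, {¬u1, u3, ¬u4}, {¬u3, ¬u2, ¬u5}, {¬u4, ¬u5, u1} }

Try u5 = True.
From the singleton clause (¬u3), u3 = False.
That conflicts with the unit clause (u3).
Backtrack on u5: now try u5 = False.
From the singleton clause (u2), u2 = True.
That conflicts with the unit clause (¬u2).
Both values of u5 lead to a conflict.

UNSATISFIABLE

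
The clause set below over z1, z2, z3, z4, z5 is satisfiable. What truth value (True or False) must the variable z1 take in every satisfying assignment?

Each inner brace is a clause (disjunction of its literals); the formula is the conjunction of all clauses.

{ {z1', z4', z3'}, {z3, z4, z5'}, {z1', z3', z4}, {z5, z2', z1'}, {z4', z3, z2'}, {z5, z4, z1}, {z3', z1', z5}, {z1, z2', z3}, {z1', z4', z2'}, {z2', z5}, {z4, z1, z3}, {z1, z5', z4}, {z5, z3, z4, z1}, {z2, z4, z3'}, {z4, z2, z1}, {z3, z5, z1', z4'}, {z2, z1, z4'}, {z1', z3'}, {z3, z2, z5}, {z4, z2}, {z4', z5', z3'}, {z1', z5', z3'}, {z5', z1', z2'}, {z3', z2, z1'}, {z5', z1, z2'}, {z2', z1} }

Suppose z1 = 0.
(z2') alone gives z2 = 0.
(z4) alone gives z4 = 1.
Now (z4') is unsatisfied and unit — conflict.
So every satisfying assignment has z1 = True.

True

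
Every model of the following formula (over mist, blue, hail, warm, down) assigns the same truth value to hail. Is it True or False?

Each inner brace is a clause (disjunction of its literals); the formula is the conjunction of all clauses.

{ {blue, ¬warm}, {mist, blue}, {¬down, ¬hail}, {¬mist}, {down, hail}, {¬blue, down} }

Suppose hail = True.
Unit clause (¬down) forces down = False.
Unit clause (¬mist) forces mist = False.
Unit clause (blue) forces blue = True.
Now (¬blue) is unsatisfied and unit — conflict.
So every satisfying assignment has hail = False.

False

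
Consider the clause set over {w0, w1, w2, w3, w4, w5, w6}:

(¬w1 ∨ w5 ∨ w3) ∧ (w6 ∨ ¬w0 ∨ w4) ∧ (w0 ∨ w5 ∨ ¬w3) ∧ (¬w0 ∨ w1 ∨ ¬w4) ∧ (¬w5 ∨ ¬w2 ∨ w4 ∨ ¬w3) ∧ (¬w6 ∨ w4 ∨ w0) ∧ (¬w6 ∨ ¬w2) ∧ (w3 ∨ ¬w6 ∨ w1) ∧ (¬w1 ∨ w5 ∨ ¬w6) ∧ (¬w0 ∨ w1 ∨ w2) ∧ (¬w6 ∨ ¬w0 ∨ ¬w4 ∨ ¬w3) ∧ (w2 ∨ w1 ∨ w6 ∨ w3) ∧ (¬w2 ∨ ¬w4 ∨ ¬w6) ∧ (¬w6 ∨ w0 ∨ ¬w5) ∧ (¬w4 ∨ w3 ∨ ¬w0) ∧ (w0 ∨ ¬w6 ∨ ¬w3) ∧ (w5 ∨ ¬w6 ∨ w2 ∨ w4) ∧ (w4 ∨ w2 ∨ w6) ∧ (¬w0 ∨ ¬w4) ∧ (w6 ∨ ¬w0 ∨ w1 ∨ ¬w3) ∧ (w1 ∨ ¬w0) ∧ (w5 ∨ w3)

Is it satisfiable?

Satisfiable

Branch on w6: set w6 = False.
Branch on w0: set w0 = False.
Branch on w5: set w5 = True.
Branch on w4: set w4 = True.
Branch on w2: set w2 = False.
Branch on w1: set w1 = False.
Unit clause (w3) forces w3 = True.
All clauses are satisfied.
A satisfying assignment: w0: False; w1: False; w2: False; w3: True; w4: True; w5: True; w6: False.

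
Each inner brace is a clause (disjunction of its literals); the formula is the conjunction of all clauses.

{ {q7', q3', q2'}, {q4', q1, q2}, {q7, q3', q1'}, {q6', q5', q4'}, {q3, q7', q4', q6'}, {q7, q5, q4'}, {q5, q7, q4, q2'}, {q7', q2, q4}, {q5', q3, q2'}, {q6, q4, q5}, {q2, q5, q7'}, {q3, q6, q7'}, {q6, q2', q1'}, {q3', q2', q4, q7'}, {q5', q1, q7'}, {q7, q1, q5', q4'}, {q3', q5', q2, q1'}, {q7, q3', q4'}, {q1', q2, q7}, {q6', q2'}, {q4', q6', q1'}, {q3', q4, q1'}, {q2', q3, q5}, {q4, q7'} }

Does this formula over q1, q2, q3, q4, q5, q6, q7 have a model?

Yes, satisfiable

Suppose q6 = 0.
Suppose q4 = 0.
The clause (q5) is unit, so q5 = 1.
The clause (q7') is unit, so q7 = 0.
Suppose q3 = 1.
The clause (q1') is unit, so q1 = 0.
No clause remains; q2 is free.
A satisfying assignment: q1: 0; q2: 0; q3: 1; q4: 0; q5: 1; q6: 0; q7: 0.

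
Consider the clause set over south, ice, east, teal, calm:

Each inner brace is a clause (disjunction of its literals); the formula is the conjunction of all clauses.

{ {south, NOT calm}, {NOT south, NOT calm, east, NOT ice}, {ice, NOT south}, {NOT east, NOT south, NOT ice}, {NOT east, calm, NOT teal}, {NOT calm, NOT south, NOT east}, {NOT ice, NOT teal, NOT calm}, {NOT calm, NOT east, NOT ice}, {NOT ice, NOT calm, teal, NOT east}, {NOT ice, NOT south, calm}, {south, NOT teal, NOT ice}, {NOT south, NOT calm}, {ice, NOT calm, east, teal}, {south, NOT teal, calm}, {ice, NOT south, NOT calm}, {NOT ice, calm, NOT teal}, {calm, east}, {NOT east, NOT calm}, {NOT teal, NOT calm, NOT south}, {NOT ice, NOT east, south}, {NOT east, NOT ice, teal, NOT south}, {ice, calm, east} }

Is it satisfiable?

Try south = false.
(NOT calm) alone gives calm = false.
(NOT teal) alone gives teal = false.
(east) alone gives east = true.
(NOT ice) alone gives ice = false.
Every clause now holds.
A satisfying assignment: south=false; ice=false; east=true; teal=false; calm=false.

Yes, satisfiable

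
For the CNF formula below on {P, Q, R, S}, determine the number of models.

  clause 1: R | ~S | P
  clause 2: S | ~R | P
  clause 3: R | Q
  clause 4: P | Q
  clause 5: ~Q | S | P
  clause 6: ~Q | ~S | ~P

5

There are 2^4 = 16 truth assignments over (P, Q, R, S).
Split on R. With R = 1, the clauses containing R are satisfied and ~R drops from the rest; 4 of the 2^3 = 8 assignments to the other variables satisfy what remains.
With R = 0, by the same count on the reduced clause set, 1 assignment works.
Total: 4 + 1 = 5.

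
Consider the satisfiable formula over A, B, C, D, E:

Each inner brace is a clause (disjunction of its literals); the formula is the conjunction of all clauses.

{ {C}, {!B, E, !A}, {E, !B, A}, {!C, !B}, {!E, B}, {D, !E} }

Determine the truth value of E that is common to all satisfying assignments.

False

Suppose E = true.
(C) alone gives C = true.
(!B) alone gives B = false.
That conflicts with the unit clause (B).
So every satisfying assignment has E = False.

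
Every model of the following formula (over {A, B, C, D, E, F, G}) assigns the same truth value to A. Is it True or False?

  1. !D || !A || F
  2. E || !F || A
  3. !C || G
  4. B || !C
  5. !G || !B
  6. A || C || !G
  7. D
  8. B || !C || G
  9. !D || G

True

Suppose A = false.
(D) alone gives D = true.
(G) alone gives G = true.
(!B) alone gives B = false.
(!C) alone gives C = false.
But (C) is also a unit clause — contradiction.
So every satisfying assignment has A = True.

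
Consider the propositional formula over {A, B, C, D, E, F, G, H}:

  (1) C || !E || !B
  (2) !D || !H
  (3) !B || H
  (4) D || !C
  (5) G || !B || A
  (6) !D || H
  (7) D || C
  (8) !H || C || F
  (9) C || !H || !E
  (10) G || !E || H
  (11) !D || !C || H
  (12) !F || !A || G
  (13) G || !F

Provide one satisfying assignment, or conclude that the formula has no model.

Branch on D: set D = false.
From the singleton clause (!C), C = false.
That conflicts with the unit clause (C).
That branch fails; take D = true instead.
From the singleton clause (!H), H = false.
That conflicts with the unit clause (H).
Either choice for D ends in contradiction.

UNSATISFIABLE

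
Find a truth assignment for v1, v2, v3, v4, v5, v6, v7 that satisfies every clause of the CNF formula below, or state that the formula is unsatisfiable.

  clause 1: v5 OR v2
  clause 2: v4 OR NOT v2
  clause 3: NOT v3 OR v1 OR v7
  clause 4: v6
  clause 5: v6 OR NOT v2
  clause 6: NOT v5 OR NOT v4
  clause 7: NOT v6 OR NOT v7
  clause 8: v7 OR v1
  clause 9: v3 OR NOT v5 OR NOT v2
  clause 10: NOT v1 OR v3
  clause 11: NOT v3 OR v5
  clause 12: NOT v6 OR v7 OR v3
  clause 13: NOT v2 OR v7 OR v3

The clause (v6) is unit, so v6 = true.
The clause (NOT v7) is unit, so v7 = false.
The clause (v1) is unit, so v1 = true.
The clause (v3) is unit, so v3 = true.
The clause (v5) is unit, so v5 = true.
The clause (NOT v4) is unit, so v4 = false.
The clause (NOT v2) is unit, so v2 = false.
All clauses are satisfied.

v1=true, v2=false, v3=true, v4=false, v5=true, v6=true, v7=false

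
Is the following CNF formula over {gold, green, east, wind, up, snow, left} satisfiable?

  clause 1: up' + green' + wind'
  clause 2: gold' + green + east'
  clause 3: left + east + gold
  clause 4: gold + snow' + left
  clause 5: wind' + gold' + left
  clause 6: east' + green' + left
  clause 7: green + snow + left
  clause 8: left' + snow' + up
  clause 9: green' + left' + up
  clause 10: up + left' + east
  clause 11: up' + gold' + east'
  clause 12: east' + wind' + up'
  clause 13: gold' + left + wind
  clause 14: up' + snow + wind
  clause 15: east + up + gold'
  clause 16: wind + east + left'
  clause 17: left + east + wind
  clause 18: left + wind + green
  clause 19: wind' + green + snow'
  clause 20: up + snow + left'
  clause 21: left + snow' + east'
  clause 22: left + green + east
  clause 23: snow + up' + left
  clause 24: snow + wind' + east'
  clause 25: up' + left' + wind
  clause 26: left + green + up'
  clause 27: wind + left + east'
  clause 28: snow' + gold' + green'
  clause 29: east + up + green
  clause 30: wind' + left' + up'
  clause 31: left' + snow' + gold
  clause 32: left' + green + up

Unsatisfiable

Suppose up = 0.
Suppose left = 0.
Suppose east = 1.
The clause (green') is unit, so green = 0.
The clause (gold') is unit, so gold = 0.
The clause (snow') is unit, so snow = 0.
That conflicts with the unit clause (snow).
Undo east and try east = 0.
The clause (gold) is unit, so gold = 1.
That conflicts with the unit clause (gold').
Either choice for east ends in contradiction.
Undo left and try left = 1.
The clause (snow') is unit, so snow = 0.
That conflicts with the unit clause (snow).
Either choice for left ends in contradiction.
Undo up and try up = 1.
Suppose green = 0.
The clause (left) is unit, so left = 1.
The clause (wind) is unit, so wind = 1.
That conflicts with the unit clause (wind').
Undo green and try green = 1.
The clause (wind') is unit, so wind = 0.
The clause (snow) is unit, so snow = 1.
The clause (left') is unit, so left = 0.
The clause (gold) is unit, so gold = 1.
That conflicts with the unit clause (gold').
Either choice for green ends in contradiction.
Either choice for up ends in contradiction.
No assignment satisfies every clause.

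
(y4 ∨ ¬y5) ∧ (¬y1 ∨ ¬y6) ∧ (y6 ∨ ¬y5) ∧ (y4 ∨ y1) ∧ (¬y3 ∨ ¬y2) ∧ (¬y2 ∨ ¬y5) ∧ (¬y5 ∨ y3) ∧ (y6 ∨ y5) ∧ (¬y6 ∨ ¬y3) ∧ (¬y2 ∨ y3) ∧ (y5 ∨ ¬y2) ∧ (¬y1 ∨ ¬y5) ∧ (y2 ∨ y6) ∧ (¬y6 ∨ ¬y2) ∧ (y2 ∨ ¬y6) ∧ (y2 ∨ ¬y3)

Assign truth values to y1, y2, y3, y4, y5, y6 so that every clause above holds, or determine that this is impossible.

Try y4 = True.
Try y1 = False.
Try y6 = True.
(¬y3) alone gives y3 = False.
(¬y5) alone gives y5 = False.
(¬y2) alone gives y2 = False.
Now (y2) is unsatisfied and unit — conflict.
Backtrack on y6: now try y6 = False.
(¬y5) alone gives y5 = False.
Now (y5) is unsatisfied and unit — conflict.
Both values of y6 lead to a conflict.
Backtrack on y1: now try y1 = True.
(¬y6) alone gives y6 = False.
(¬y5) alone gives y5 = False.
Now (y5) is unsatisfied and unit — conflict.
Both values of y1 lead to a conflict.
Backtrack on y4: now try y4 = False.
(¬y5) alone gives y5 = False.
(y1) alone gives y1 = True.
(¬y6) alone gives y6 = False.
Now (y6) is unsatisfied and unit — conflict.
Both values of y4 lead to a conflict.

UNSATISFIABLE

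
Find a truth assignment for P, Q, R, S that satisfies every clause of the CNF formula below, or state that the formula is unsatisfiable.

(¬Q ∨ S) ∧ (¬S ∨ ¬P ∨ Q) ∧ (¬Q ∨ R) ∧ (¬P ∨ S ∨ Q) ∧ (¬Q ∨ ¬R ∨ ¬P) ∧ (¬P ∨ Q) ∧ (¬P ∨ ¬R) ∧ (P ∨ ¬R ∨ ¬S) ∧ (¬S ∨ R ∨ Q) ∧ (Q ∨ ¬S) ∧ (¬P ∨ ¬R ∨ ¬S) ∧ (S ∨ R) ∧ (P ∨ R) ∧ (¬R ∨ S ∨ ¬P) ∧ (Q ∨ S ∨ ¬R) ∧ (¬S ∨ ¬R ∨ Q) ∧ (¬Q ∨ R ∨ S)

UNSATISFIABLE

Case Q = False:
From the singleton clause (¬P), P = False.
From the singleton clause (¬S), S = False.
From the singleton clause (R), R = True.
That conflicts with the unit clause (¬R).
That branch fails; take Q = True instead.
From the singleton clause (S), S = True.
From the singleton clause (R), R = True.
From the singleton clause (¬P), P = False.
That conflicts with the unit clause (P).
Either choice for Q ends in contradiction.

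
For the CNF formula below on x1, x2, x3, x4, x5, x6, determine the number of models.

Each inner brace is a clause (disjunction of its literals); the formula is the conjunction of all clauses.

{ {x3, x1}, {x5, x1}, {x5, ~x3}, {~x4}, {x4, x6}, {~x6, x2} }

There are 2^6 = 64 truth assignments over (x1, x2, x3, x4, x5, x6).
Split on x5. With x5 = 1, the clauses containing x5 are satisfied and ~x5 drops from the rest; 3 of the 2^5 = 32 assignments to the other variables satisfy what remains.
With x5 = 0, by the same count on the reduced clause set, 1 assignment works.
Total: 3 + 1 = 4.

4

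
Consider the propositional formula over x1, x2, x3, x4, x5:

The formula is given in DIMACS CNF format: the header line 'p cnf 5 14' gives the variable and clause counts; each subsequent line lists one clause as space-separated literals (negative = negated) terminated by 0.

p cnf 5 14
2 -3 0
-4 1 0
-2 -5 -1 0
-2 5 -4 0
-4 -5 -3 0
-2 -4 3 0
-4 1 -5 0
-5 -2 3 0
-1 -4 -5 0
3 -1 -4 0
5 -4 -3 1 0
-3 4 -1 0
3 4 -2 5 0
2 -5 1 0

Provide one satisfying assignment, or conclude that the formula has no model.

x1: False,  x2: False,  x3: False,  x4: False,  x5: False

Branch on x2: set x2 = False.
Unit clause (¬x3) forces x3 = False.
Branch on x4: set x4 = False.
Branch on x5: set x5 = False.
Every clause is now satisfied; x1 is unconstrained.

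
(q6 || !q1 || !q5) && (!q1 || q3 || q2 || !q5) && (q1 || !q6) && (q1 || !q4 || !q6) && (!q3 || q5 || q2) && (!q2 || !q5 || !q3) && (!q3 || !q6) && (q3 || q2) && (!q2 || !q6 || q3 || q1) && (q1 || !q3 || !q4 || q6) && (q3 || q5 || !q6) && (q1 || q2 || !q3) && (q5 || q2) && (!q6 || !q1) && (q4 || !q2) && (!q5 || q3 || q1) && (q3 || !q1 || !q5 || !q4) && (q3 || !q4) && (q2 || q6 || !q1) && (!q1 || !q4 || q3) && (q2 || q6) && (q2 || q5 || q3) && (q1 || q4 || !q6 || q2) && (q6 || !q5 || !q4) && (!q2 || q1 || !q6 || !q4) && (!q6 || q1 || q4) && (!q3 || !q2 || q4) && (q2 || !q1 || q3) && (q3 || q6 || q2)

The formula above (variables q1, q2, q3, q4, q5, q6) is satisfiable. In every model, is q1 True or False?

True

Suppose q1 = false.
From the singleton clause (!q6), q6 = false.
From the singleton clause (q2), q2 = true.
From the singleton clause (q4), q4 = true.
From the singleton clause (!q3), q3 = false.
But (q3) is also a unit clause — contradiction.
So every satisfying assignment has q1 = True.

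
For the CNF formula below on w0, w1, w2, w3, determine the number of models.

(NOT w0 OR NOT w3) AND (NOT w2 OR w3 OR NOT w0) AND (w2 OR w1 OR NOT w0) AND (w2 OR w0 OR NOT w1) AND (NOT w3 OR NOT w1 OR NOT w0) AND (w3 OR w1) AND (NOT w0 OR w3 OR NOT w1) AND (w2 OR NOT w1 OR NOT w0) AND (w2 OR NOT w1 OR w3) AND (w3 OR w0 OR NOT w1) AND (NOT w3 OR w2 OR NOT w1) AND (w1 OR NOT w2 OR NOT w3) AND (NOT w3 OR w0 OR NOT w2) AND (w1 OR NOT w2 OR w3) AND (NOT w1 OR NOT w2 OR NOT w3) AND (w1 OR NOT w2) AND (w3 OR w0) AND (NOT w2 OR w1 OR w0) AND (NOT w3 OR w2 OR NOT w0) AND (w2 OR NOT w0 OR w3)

1

There are 2^4 = 16 truth assignments over (w0, w1, w2, w3).
Check each against the 20 clauses (columns in the order w0, w1, w2, w3):
  F F F F  ✗ fails (w3 OR w1)
  F F F T  ✓ satisfies all
  F F T F  ✗ fails (w3 OR w1)
  F F T T  ✗ fails (w1 OR NOT w2 OR NOT w3)
  F T F F  ✗ fails (w2 OR w0 OR NOT w1)
  F T F T  ✗ fails (w2 OR w0 OR NOT w1)
  F T T F  ✗ fails (w3 OR w0 OR NOT w1)
  F T T T  ✗ fails (NOT w3 OR w0 OR NOT w2)
  T F F F  ✗ fails (w2 OR w1 OR NOT w0)
  T F F T  ✗ fails (NOT w0 OR NOT w3)
  T F T F  ✗ fails (NOT w2 OR w3 OR NOT w0)
  T F T T  ✗ fails (NOT w0 OR NOT w3)
  T T F F  ✗ fails (NOT w0 OR w3 OR NOT w1)
  T T F T  ✗ fails (NOT w0 OR NOT w3)
  T T T F  ✗ fails (NOT w2 OR w3 OR NOT w0)
  T T T T  ✗ fails (NOT w0 OR NOT w3)
1 of the 16 rows is a model.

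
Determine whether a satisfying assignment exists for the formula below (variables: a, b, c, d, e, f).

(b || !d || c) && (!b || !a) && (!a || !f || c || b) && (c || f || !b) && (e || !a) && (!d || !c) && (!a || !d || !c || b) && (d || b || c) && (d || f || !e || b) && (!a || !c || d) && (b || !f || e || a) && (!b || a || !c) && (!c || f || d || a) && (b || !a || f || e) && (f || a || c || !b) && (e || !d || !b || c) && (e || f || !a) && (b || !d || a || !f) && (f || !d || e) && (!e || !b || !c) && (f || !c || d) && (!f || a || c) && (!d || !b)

Yes

Suppose b = false.
Suppose d = false.
(c) alone gives c = true.
(!a) alone gives a = false.
(f) alone gives f = true.
(e) alone gives e = true.
This assignment satisfies each clause.
A satisfying assignment: a: false; b: false; c: true; d: false; e: true; f: true.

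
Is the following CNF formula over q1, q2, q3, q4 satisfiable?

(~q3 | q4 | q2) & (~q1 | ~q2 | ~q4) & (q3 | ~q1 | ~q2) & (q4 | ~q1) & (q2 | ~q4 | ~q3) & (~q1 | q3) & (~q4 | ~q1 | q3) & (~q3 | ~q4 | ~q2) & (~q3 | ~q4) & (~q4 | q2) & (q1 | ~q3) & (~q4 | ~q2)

Suppose q4 = 0.
From the singleton clause (~q1), q1 = 0.
From the singleton clause (~q3), q3 = 0.
All clauses hold; q2 can take either value.
A satisfying assignment: q1: 0, q2: 1, q3: 0, q4: 0.

Satisfiable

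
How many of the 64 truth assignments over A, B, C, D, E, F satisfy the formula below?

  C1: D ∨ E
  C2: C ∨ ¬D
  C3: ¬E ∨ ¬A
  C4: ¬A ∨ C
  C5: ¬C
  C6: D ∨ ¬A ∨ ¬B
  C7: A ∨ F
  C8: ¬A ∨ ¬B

There are 2^6 = 64 truth assignments over (A, B, C, D, E, F).
Split on C. With C = True, the clauses containing C are satisfied and ¬C drops from the rest; 0 of the 2^5 = 32 assignments to the other variables satisfy what remains.
With C = False, by the same count on the reduced clause set, 2 assignments work.
(One model: A=F, B=F, C=F, D=F, E=T, F=T.)
Total: 0 + 2 = 2.

2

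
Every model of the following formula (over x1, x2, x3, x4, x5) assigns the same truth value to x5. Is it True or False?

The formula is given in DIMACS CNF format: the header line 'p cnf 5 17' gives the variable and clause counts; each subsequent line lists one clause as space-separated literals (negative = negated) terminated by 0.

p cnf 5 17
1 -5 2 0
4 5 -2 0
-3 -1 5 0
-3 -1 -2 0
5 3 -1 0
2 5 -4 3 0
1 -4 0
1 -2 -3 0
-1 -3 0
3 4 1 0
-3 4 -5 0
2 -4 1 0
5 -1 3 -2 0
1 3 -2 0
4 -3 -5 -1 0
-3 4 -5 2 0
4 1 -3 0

Suppose x5 = False.
Branch on x4: set x4 = True.
From the singleton clause (x1), x1 = True.
From the singleton clause (¬x3), x3 = False.
That conflicts with the unit clause (x3).
That branch fails; take x4 = False instead.
From the singleton clause (¬x2), x2 = False.
Branch on x3: set x3 = False.
From the singleton clause (¬x1), x1 = False.
That conflicts with the unit clause (x1).
That branch fails; take x3 = True instead.
From the singleton clause (¬x1), x1 = False.
That conflicts with the unit clause (x1).
Both values of x3 lead to a conflict.
Both values of x4 lead to a conflict.
So every satisfying assignment has x5 = True.

True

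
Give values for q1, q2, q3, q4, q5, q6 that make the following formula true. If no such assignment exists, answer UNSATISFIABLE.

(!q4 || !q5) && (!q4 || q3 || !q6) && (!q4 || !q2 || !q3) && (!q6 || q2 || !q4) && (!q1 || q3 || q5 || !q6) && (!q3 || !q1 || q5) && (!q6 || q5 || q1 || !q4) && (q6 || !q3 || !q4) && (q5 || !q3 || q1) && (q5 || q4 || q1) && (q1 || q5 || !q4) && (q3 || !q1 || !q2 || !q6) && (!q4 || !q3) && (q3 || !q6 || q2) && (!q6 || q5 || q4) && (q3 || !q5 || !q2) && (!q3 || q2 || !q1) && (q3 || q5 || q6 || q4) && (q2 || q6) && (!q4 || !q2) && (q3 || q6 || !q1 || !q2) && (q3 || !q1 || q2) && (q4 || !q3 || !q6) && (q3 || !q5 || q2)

q1=true; q2=true; q3=true; q4=false; q5=true; q6=false

Suppose q4 = false.
Suppose q5 = true.
Suppose q3 = true.
From the singleton clause (!q6), q6 = false.
From the singleton clause (q2), q2 = true.
All clauses hold; q1 can take either value.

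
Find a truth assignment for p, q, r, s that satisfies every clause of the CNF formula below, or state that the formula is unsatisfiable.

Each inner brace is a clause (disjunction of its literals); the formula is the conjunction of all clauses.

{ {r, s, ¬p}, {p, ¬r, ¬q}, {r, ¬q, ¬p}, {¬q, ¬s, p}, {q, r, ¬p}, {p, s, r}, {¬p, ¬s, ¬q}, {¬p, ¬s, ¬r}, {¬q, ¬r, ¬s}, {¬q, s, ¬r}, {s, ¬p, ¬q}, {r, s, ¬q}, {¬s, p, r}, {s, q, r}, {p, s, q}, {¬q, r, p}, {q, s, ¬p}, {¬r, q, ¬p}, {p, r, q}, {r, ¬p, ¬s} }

p: False,  q: False,  r: True,  s: True

Try r = True.
Try p = False.
Unit clause (¬q) forces q = False.
Unit clause (s) forces s = True.
Every clause now holds.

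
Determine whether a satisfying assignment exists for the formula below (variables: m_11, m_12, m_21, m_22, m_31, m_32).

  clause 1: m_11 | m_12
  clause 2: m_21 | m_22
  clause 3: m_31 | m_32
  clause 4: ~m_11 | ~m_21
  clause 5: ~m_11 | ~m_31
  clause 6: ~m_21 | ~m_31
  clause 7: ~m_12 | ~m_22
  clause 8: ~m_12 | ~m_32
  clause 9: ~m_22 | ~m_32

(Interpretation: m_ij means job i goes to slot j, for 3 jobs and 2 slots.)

No

Case m_11 = 1:
The clause (~m_21) is unit, so m_21 = 0.
The clause (m_22) is unit, so m_22 = 1.
The clause (~m_31) is unit, so m_31 = 0.
The clause (m_32) is unit, so m_32 = 1.
But (~m_32) is also a unit clause — contradiction.
Undo m_11 and try m_11 = 0.
The clause (m_12) is unit, so m_12 = 1.
The clause (~m_22) is unit, so m_22 = 0.
The clause (m_21) is unit, so m_21 = 1.
The clause (~m_31) is unit, so m_31 = 0.
The clause (m_32) is unit, so m_32 = 1.
But (~m_32) is also a unit clause — contradiction.
Either choice for m_11 ends in contradiction.
No assignment satisfies every clause.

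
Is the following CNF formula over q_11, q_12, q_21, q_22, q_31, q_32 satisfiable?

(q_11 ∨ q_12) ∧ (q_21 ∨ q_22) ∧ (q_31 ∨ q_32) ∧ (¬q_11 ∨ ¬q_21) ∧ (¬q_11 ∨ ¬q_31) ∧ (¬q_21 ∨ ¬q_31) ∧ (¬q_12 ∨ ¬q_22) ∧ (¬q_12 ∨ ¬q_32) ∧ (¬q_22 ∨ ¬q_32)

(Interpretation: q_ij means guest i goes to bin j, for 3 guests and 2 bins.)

No, unsatisfiable

Suppose q_11 = True.
(¬q_21) alone gives q_21 = False.
(q_22) alone gives q_22 = True.
(¬q_31) alone gives q_31 = False.
(q_32) alone gives q_32 = True.
But (¬q_32) is also a unit clause — contradiction.
That branch fails; take q_11 = False instead.
(q_12) alone gives q_12 = True.
(¬q_22) alone gives q_22 = False.
(q_21) alone gives q_21 = True.
(¬q_31) alone gives q_31 = False.
(q_32) alone gives q_32 = True.
But (¬q_32) is also a unit clause — contradiction.
Either choice for q_11 ends in contradiction.
No assignment satisfies every clause.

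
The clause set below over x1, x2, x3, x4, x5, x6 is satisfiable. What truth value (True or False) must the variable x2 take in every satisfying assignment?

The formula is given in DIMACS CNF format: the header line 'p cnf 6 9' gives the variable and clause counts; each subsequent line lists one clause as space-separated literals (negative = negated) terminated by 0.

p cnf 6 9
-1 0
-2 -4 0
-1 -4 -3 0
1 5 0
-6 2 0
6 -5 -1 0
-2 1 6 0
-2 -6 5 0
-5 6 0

Suppose x2 = False.
The clause (¬x1) is unit, so x1 = False.
The clause (x5) is unit, so x5 = True.
The clause (¬x6) is unit, so x6 = False.
But (x6) is also a unit clause — contradiction.
So every satisfying assignment has x2 = True.

True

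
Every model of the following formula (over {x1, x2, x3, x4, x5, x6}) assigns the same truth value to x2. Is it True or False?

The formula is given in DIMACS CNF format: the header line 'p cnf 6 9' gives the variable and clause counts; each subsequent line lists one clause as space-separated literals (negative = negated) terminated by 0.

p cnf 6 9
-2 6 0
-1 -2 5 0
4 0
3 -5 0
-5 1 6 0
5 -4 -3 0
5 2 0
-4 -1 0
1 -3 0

True

Suppose x2 = False.
Unit clause (x4) forces x4 = True.
Unit clause (x5) forces x5 = True.
Unit clause (x3) forces x3 = True.
Unit clause (¬x1) forces x1 = False.
Now (x1) is unsatisfied and unit — conflict.
So every satisfying assignment has x2 = True.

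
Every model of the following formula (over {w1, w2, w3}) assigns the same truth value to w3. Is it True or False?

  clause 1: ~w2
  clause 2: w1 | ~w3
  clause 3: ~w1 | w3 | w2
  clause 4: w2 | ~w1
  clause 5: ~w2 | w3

Suppose w3 = 1.
(~w2) alone gives w2 = 0.
(w1) alone gives w1 = 1.
But (~w1) is also a unit clause — contradiction.
So every satisfying assignment has w3 = False.

False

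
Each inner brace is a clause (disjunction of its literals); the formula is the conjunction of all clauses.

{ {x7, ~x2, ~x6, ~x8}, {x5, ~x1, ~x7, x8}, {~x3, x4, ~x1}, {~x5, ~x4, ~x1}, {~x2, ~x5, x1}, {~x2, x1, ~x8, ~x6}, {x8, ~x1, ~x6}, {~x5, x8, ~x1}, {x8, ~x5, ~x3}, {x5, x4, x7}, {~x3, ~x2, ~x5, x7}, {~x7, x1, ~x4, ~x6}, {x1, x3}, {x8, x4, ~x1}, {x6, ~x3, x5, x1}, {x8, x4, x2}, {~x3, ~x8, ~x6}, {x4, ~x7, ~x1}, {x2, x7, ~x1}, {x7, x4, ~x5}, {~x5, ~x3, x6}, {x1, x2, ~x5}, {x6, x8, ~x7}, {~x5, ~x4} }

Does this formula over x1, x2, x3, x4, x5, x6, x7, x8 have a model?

Yes

Try x1 = 1.
Try x3 = 1.
The clause (x4) is unit, so x4 = 1.
The clause (~x5) is unit, so x5 = 0.
Try x7 = 1.
The clause (x8) is unit, so x8 = 1.
The clause (~x6) is unit, so x6 = 0.
Every clause is now satisfied; x2 is unconstrained.
A satisfying assignment: x1: 1, x2: 1, x3: 1, x4: 1, x5: 0, x6: 0, x7: 1, x8: 1.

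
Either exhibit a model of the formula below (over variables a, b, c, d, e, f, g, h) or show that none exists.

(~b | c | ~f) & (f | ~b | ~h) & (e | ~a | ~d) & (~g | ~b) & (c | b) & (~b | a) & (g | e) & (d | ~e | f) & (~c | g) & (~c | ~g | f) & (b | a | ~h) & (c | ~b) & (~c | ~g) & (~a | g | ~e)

Case g = 0:
From the singleton clause (e), e = 1.
From the singleton clause (~c), c = 0.
From the singleton clause (b), b = 1.
That conflicts with the unit clause (~b).
That branch fails; take g = 1 instead.
From the singleton clause (~b), b = 0.
From the singleton clause (c), c = 1.
That conflicts with the unit clause (~c).
Neither g = 1 nor g = 0 works.

UNSATISFIABLE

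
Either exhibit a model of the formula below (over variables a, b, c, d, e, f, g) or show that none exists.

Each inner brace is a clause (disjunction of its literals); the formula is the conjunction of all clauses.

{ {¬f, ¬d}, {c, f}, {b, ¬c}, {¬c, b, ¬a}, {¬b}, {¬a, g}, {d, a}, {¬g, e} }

Unit clause (¬b) forces b = False.
Unit clause (¬c) forces c = False.
Unit clause (f) forces f = True.
Unit clause (¬d) forces d = False.
Unit clause (a) forces a = True.
Unit clause (g) forces g = True.
Unit clause (e) forces e = True.
All clauses are satisfied.

a: True,  b: False,  c: False,  d: False,  e: True,  f: True,  g: True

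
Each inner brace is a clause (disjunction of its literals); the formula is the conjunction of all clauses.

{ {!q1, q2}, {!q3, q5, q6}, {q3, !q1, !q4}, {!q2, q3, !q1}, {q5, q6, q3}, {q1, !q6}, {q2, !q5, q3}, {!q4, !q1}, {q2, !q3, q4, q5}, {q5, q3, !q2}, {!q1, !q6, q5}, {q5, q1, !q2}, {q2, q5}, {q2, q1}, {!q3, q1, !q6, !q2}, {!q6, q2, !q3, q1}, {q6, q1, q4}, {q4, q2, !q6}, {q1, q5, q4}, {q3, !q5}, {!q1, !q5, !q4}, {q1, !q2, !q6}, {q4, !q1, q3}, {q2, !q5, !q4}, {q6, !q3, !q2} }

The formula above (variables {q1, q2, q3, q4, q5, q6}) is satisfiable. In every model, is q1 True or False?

True

Suppose q1 = false.
The clause (!q6) is unit, so q6 = false.
The clause (q2) is unit, so q2 = true.
The clause (q5) is unit, so q5 = true.
The clause (q4) is unit, so q4 = true.
The clause (q3) is unit, so q3 = true.
But (!q3) is also a unit clause — contradiction.
So every satisfying assignment has q1 = True.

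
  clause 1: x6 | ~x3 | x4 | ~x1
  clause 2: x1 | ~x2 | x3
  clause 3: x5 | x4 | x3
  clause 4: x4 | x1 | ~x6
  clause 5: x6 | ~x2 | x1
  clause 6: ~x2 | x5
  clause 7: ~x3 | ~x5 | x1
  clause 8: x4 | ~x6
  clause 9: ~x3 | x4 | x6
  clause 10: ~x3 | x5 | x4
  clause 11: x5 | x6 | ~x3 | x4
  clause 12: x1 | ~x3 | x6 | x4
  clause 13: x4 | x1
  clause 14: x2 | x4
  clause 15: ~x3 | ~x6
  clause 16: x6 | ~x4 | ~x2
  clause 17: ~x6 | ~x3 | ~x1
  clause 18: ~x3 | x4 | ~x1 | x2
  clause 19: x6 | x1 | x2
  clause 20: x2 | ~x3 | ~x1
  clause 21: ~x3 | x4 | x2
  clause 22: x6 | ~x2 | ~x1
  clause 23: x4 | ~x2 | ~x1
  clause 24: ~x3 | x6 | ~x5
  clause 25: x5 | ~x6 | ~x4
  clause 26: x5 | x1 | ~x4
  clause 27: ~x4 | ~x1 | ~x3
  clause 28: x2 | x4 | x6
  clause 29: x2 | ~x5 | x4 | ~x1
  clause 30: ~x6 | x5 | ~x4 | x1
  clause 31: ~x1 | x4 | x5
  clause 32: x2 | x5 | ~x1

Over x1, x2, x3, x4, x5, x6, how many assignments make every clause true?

4

There are 2^6 = 64 truth assignments over (x1, x2, x3, x4, x5, x6).
Split on x1. With x1 = 1, the clauses containing x1 are satisfied and ~x1 drops from the rest; 3 of the 2^5 = 32 assignments to the other variables satisfy what remains.
With x1 = 0, by the same count on the reduced clause set, 1 assignment works.
Total: 3 + 1 = 4.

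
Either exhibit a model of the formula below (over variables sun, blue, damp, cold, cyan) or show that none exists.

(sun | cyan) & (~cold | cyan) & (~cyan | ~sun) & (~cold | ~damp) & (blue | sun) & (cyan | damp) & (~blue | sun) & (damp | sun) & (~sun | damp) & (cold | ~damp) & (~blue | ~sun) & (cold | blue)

UNSATISFIABLE

Suppose sun = 1.
(~cyan) alone gives cyan = 0.
(~cold) alone gives cold = 0.
(damp) alone gives damp = 1.
But (~damp) is also a unit clause — contradiction.
Undo sun and try sun = 0.
(cyan) alone gives cyan = 1.
(blue) alone gives blue = 1.
But (~blue) is also a unit clause — contradiction.
Neither sun = 1 nor sun = 0 works.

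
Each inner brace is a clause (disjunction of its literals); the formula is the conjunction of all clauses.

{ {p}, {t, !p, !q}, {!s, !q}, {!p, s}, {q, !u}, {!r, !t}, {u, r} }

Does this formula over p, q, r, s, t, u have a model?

Unit clause (p) forces p = true.
Unit clause (s) forces s = true.
Unit clause (!q) forces q = false.
Unit clause (!u) forces u = false.
Unit clause (r) forces r = true.
Unit clause (!t) forces t = false.
Every clause now holds.
A satisfying assignment: p ↦ true; q ↦ false; r ↦ true; s ↦ true; t ↦ false; u ↦ false.

Satisfiable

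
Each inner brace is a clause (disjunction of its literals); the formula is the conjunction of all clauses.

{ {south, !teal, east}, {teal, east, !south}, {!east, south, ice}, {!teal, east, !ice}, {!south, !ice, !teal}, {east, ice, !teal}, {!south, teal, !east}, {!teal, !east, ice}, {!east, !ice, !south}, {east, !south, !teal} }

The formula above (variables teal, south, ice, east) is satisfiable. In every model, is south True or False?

Suppose south = true.
Try teal = true.
The clause (!ice) is unit, so ice = false.
The clause (east) is unit, so east = true.
Now (!east) is unsatisfied and unit — conflict.
Backtrack on teal: now try teal = false.
The clause (east) is unit, so east = true.
Now (!east) is unsatisfied and unit — conflict.
Either choice for teal ends in contradiction.
So every satisfying assignment has south = False.

False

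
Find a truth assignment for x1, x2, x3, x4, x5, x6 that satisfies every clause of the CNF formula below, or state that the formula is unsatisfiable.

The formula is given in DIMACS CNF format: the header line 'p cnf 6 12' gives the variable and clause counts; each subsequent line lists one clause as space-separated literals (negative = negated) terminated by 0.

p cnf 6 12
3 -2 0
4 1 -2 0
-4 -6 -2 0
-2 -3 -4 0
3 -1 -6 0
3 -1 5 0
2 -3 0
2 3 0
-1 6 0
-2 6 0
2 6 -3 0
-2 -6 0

UNSATISFIABLE

Branch on x3: set x3 = True.
From the singleton clause (x2), x2 = True.
From the singleton clause (¬x4), x4 = False.
From the singleton clause (x1), x1 = True.
From the singleton clause (x6), x6 = True.
Now (¬x6) is unsatisfied and unit — conflict.
Backtrack on x3: now try x3 = False.
From the singleton clause (¬x2), x2 = False.
Now (x2) is unsatisfied and unit — conflict.
Neither x3 = True nor x3 = False works.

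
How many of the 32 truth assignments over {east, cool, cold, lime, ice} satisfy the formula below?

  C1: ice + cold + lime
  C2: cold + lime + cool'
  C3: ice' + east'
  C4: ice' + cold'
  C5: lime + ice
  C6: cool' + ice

There are 2^5 = 32 truth assignments over (east, cool, cold, lime, ice).
Split on cool. With cool = 1, the clauses containing cool are satisfied and cool' drops from the rest; 1 of the 2^4 = 16 assignments to the other variables satisfy what remains.
With cool = 0, by the same count on the reduced clause set, 6 assignments work.
(One model: east=F, cool=F, cold=F, lime=F, ice=T.)
Total: 1 + 6 = 7.

7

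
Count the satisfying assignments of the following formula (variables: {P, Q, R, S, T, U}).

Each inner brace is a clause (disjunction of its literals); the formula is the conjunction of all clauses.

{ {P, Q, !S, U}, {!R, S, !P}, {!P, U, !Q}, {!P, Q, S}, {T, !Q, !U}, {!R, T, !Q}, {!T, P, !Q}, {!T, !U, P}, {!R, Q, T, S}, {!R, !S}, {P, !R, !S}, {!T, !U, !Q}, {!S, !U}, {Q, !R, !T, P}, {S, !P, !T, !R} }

7

There are 2^6 = 64 truth assignments over (P, Q, R, S, T, U).
Split on S. With S = true, the clauses containing S are satisfied and !S drops from the rest; 3 of the 2^5 = 32 assignments to the other variables satisfy what remains.
With S = false, by the same count on the reduced clause set, 4 assignments work.
(One model: P=F, Q=F, R=F, S=F, T=F, U=F.)
Total: 3 + 4 = 7.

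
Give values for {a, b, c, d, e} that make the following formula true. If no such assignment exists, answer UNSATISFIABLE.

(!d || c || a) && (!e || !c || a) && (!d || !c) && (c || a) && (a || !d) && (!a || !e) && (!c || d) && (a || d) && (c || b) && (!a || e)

UNSATISFIABLE

Branch on d: set d = false.
From the singleton clause (!c), c = false.
From the singleton clause (a), a = true.
From the singleton clause (!e), e = false.
But (e) is also a unit clause — contradiction.
So d must be the other value — set d = true.
From the singleton clause (!c), c = false.
From the singleton clause (a), a = true.
From the singleton clause (!e), e = false.
But (e) is also a unit clause — contradiction.
Both values of d lead to a conflict.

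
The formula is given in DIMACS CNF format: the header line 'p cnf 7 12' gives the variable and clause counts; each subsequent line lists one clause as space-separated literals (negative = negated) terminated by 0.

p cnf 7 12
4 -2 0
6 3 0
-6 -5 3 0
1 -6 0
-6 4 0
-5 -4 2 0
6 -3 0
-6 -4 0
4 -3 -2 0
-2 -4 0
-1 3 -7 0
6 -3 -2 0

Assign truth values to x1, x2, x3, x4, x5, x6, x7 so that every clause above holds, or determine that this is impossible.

UNSATISFIABLE

Case x4 = True:
(¬x6) alone gives x6 = False.
(x3) alone gives x3 = True.
Now (¬x3) is unsatisfied and unit — conflict.
Backtrack on x4: now try x4 = False.
(¬x2) alone gives x2 = False.
(¬x6) alone gives x6 = False.
(x3) alone gives x3 = True.
Now (¬x3) is unsatisfied and unit — conflict.
Either choice for x4 ends in contradiction.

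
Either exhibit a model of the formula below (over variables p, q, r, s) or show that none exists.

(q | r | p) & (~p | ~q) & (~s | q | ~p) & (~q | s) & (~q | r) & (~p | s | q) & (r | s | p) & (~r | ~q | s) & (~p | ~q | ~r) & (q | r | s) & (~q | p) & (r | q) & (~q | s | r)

p ↦ 0,  q ↦ 0,  r ↦ 1,  s ↦ 1

Suppose p = 0.
(~q) alone gives q = 0.
(r) alone gives r = 1.
Every clause is now satisfied; s is unconstrained.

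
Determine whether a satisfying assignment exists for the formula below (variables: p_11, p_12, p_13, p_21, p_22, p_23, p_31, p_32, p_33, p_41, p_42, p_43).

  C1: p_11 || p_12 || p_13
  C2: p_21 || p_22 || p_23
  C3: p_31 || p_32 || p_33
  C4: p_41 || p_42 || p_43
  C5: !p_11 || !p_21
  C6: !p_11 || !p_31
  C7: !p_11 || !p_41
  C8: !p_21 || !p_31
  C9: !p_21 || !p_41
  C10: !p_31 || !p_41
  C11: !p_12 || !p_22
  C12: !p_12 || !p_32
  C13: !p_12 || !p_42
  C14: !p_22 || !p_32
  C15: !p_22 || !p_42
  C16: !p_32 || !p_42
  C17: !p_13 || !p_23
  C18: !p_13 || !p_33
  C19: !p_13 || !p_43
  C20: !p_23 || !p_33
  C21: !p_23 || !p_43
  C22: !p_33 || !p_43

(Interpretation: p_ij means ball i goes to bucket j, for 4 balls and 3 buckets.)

Case p_11 = false:
Case p_12 = true:
(!p_22) alone gives p_22 = false.
(!p_32) alone gives p_32 = false.
(!p_42) alone gives p_42 = false.
Case p_21 = true:
(!p_31) alone gives p_31 = false.
(p_33) alone gives p_33 = true.
(!p_41) alone gives p_41 = false.
(p_43) alone gives p_43 = true.
But (!p_43) is also a unit clause — contradiction.
Undo p_21 and try p_21 = false.
(p_23) alone gives p_23 = true.
(!p_13) alone gives p_13 = false.
(!p_33) alone gives p_33 = false.
(p_31) alone gives p_31 = true.
(!p_41) alone gives p_41 = false.
(p_43) alone gives p_43 = true.
But (!p_43) is also a unit clause — contradiction.
Neither p_21 = true nor p_21 = false works.
Undo p_12 and try p_12 = false.
(p_13) alone gives p_13 = true.
(!p_23) alone gives p_23 = false.
(!p_33) alone gives p_33 = false.
(!p_43) alone gives p_43 = false.
Case p_21 = true:
(!p_31) alone gives p_31 = false.
(p_32) alone gives p_32 = true.
(!p_41) alone gives p_41 = false.
(p_42) alone gives p_42 = true.
But (!p_42) is also a unit clause — contradiction.
Undo p_21 and try p_21 = false.
(p_22) alone gives p_22 = true.
(!p_32) alone gives p_32 = false.
(p_31) alone gives p_31 = true.
(!p_41) alone gives p_41 = false.
(p_42) alone gives p_42 = true.
But (!p_42) is also a unit clause — contradiction.
Neither p_21 = true nor p_21 = false works.
Neither p_12 = true nor p_12 = false works.
Undo p_11 and try p_11 = true.
(!p_21) alone gives p_21 = false.
(!p_31) alone gives p_31 = false.
(!p_41) alone gives p_41 = false.
Case p_22 = true:
(!p_12) alone gives p_12 = false.
(!p_32) alone gives p_32 = false.
(p_33) alone gives p_33 = true.
(!p_42) alone gives p_42 = false.
(p_43) alone gives p_43 = true.
But (!p_43) is also a unit clause — contradiction.
Undo p_22 and try p_22 = false.
(p_23) alone gives p_23 = true.
(!p_13) alone gives p_13 = false.
(!p_33) alone gives p_33 = false.
(p_32) alone gives p_32 = true.
(!p_12) alone gives p_12 = false.
(!p_42) alone gives p_42 = false.
(p_43) alone gives p_43 = true.
But (!p_43) is also a unit clause — contradiction.
Neither p_22 = true nor p_22 = false works.
Neither p_11 = true nor p_11 = false works.
No assignment satisfies every clause.

No, unsatisfiable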